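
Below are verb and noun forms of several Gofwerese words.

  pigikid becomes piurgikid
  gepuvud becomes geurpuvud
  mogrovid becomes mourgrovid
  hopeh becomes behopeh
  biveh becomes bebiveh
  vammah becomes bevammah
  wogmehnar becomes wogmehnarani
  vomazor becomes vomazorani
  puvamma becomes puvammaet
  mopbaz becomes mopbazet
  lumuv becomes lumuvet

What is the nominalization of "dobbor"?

dobborani

vammah and wogmehnar both have last vowel 'a' yet inflect differently (bevammah, wogmehnarani), so the last vowel is not what conditions the rule; the final letter is.
"dobbor" ends in -r. The stems ending in -r (wogmehnar → wogmehnarani, vomazor → vomazorani) add -ani.
So dobbor → dobborani.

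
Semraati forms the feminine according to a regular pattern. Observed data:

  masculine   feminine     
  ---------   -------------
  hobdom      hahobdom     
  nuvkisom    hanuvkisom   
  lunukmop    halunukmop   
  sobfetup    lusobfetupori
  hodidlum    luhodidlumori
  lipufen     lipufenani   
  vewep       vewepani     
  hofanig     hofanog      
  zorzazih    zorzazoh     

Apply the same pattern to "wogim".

"wogim" has last vowel 'i'. The stems whose last vowel is 'i' (hofanig → hofanog, zorzazih → zorzazoh) change the last vowel to 'o'.
So wogim → wogom.

wogom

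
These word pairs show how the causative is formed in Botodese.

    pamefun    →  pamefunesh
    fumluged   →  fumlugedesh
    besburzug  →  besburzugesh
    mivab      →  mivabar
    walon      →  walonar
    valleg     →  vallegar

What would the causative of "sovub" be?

pamefun and walon both end in -n yet inflect differently (pamefunesh, walonar), so the final letter is not what conditions the rule; the number of vowels is.
"sovub" has 2 vowels. The stems with 2 vowels (mivab → mivabar, walon → walonar, valleg → vallegar) add -ar.
So sovub → sovubar.

sovubar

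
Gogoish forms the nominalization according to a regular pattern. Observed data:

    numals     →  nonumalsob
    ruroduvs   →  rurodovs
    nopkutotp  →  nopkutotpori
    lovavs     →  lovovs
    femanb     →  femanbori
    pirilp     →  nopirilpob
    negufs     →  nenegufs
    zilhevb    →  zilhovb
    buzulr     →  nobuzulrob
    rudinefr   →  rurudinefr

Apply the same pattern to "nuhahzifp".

numals and lovavs both end in -s yet inflect differently (nonumalsob, lovovs), so the final letter is not what conditions the rule; the second-to-last letter is.
"nuhahzifp" has second-to-last letter 'f'. The stems whose second-to-last letter is 'f' (negufs → nenegufs, rudinefr → rurudinefr) repeat the first consonant+vowel as a prefix.
The other patterns: stems whose second-to-last letter is 'l' add no- … -ob around the stem; stems whose second-to-last letter is 'v' change the last vowel to 'o'; stems whose second-to-last letter is 'n' or 't' add -ori.
So nuhahzifp → nunuhahzifp.

nunuhahzifp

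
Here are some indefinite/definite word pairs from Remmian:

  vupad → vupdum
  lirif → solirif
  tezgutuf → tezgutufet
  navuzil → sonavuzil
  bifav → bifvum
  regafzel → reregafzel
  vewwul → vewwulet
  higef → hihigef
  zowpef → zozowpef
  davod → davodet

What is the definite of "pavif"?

regafzel and navuzil both end in -l yet inflect differently (reregafzel, sonavuzil), so the final letter is not what conditions the rule; the last vowel is.
"pavif" has last vowel 'i'. The stems whose last vowel is 'i' (navuzil → sonavuzil, lirif → solirif) add the prefix so-.
The other patterns: stems whose last vowel is 'a' delete the last vowel and add -um; stems whose last vowel is 'e' repeat the first consonant+vowel as a prefix; stems whose last vowel is 'o' or 'u' add -et.
So pavif → sopavif.

sopavif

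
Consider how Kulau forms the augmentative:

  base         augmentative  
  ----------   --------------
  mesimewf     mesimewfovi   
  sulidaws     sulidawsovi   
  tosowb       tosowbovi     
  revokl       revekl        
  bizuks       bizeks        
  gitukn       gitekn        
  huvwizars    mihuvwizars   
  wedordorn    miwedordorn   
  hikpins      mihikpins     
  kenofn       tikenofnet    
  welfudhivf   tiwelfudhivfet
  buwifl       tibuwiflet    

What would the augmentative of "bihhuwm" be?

sulidaws and bizuks both end in -s yet inflect differently (sulidawsovi, bizeks), so the final letter is not what conditions the rule; the second-to-last letter is.
"bihhuwm" has second-to-last letter 'w'. The stems whose second-to-last letter is 'w' (mesimewf → mesimewfovi, sulidaws → sulidawsovi, tosowb → tosowbovi) add -ovi.
The other patterns: stems whose second-to-last letter is 'k' change the last vowel to 'e'; stems whose second-to-last letter is 'n' or 'r' add the prefix mi-; stems whose second-to-last letter is 'f' or 'v' add ti- … -et around the stem.
So bihhuwm → bihhuwmovi.

bihhuwmovi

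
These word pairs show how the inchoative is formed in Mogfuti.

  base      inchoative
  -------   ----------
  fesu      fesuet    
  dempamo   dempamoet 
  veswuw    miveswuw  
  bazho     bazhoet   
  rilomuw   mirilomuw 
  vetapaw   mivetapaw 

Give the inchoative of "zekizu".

zekizuet

veswuw and fesu both have last vowel 'u' yet inflect differently (miveswuw, fesuet), so the last vowel is not what conditions the rule; whether the stem ends in a vowel or a consonant is.
"zekizu" ends in a vowel. The stems ending in a vowel (fesu → fesuet, bazho → bazhoet, dempamo → dempamoet) add -et.
The other pattern: stems ending in a consonant add the prefix mi-.
So zekizu → zekizuet.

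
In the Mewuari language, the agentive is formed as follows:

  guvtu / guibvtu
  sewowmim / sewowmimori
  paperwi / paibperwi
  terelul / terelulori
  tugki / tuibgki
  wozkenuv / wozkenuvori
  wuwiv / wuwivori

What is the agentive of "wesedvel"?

wesedvelori

paperwi and sewowmim both have last vowel 'i' yet inflect differently (paibperwi, sewowmimori), so the last vowel is not what conditions the rule; whether the stem ends in a vowel or a consonant is.
"wesedvel" ends in a consonant. The stems ending in a consonant (sewowmim → sewowmimori, wuwiv → wuwivori, terelul → terelulori) add -ori.
So wesedvel → wesedvelori.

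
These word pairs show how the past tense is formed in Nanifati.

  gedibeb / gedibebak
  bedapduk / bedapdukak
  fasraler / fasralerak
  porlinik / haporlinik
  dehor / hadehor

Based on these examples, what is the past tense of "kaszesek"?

kaszesekak

bedapduk and porlinik both end in -k yet inflect differently (bedapdukak, haporlinik), so the final letter is not what conditions the rule; the last vowel is.
"kaszesek" has last vowel 'e'. The stems whose last vowel is 'e' (gedibeb → gedibebak, fasraler → fasralerak) add -ak.
So kaszesek → kaszesekak.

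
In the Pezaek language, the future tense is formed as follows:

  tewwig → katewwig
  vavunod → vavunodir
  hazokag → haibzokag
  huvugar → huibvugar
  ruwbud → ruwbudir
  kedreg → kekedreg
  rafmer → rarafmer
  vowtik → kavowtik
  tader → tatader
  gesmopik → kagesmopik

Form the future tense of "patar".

"patar" has last vowel 'a'. The stems whose last vowel is 'a' (huvugar → huibvugar, hazokag → haibzokag) insert -ib- after the first vowel.
The other patterns: stems whose last vowel is 'e' repeat the first consonant+vowel as a prefix; stems whose last vowel is 'i' add the prefix ka-; stems whose last vowel is 'o' or 'u' add -ir.
So patar → paibtar.

paibtar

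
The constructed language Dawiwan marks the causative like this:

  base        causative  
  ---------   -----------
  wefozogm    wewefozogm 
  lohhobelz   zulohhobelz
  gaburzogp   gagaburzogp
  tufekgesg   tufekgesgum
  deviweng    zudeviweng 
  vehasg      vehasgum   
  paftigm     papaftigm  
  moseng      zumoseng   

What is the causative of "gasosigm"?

gagasosigm

tufekgesg and moseng both end in -g yet inflect differently (tufekgesgum, zumoseng), so the final letter is not what conditions the rule; the second-to-last letter is.
"gasosigm" has second-to-last letter 'g'. The stems whose second-to-last letter is 'g' (paftigm → papaftigm, wefozogm → wewefozogm, gaburzogp → gagaburzogp) repeat the first consonant+vowel as a prefix.
So gasosigm → gagasosigm.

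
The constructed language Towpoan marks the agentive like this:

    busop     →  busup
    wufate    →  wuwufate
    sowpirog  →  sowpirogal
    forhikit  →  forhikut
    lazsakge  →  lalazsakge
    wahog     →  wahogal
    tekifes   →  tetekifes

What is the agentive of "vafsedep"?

vafsedup

wahog and busop both have last vowel 'o' yet inflect differently (wahogal, busup), so the last vowel is not what conditions the rule; the final letter is.
"vafsedep" ends in -p. The one such stem in the data (busop → busup) changes the last vowel to 'u' (as does forhikit), so the same rule applies.
So vafsedep → vafsedup.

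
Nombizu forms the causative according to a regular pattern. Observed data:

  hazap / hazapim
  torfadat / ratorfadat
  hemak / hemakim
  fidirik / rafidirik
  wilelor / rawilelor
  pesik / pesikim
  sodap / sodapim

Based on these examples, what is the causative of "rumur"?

"rumur" has 2 vowels. The stems with 2 vowels (pesik → pesikim, hemak → hemakim, sodap → sodapim) add -im.
The other pattern: stems with 3 vowels add the prefix ra-.
So rumur → rumurim.

rumurim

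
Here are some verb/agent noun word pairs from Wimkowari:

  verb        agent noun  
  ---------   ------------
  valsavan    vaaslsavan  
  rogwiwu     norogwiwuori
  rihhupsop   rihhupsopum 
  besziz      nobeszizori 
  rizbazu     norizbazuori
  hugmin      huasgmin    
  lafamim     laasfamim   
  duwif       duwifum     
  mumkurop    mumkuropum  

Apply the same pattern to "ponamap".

besziz and duwif both have last vowel 'i' yet inflect differently (nobeszizori, duwifum), so the last vowel is not what conditions the rule; the final letter is.
"ponamap" ends in -p. The stems ending in -p (mumkurop → mumkuropum, rihhupsop → rihhupsopum) add -um.
The other patterns: stems ending in -u or -z add no- … -ori around the stem; stems ending in -m or -n insert -as- after the first vowel.
So ponamap → ponamapum.

ponamapum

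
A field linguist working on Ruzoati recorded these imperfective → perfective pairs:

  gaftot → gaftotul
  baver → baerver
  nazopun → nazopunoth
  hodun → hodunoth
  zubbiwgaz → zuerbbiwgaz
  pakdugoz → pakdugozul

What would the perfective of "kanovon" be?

kanovonul

pakdugoz and zubbiwgaz both end in -z yet inflect differently (pakdugozul, zuerbbiwgaz), so the final letter is not what conditions the rule; the last vowel is.
"kanovon" has last vowel 'o'. The stems whose last vowel is 'o' (gaftot → gaftotul, pakdugoz → pakdugozul) add -ul.
The other patterns: stems whose last vowel is 'u' add -oth; stems whose last vowel is 'a' or 'e' insert -er- after the first vowel.
So kanovon → kanovonul.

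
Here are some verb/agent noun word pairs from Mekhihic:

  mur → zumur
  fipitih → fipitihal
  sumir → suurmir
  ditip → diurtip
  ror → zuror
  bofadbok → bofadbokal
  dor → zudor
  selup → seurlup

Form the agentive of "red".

mur and sumir both end in -r yet inflect differently (zumur, suurmir), so the final letter is not what conditions the rule; the number of vowels is.
"red" has 1 vowel. The stems with 1 vowel (mur → zumur, ror → zuror, dor → zudor) add the prefix zu-.
The other patterns: stems with 2 vowels insert -ur- after the first vowel; stems with 3 vowels add -al.
So red → zured.

zured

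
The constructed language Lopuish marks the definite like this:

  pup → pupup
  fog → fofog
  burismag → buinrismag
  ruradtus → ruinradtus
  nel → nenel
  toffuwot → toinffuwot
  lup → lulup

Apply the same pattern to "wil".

wiwil

fog and burismag both end in -g yet inflect differently (fofog, buinrismag), so the final letter is not what conditions the rule; the number of vowels is.
"wil" has 1 vowel. The stems with 1 vowel (fog → fofog, lup → lulup, pup → pupup) repeat the first consonant+vowel as a prefix.
The other pattern: stems with 3 vowels insert -in- after the first vowel.
So wil → wiwil.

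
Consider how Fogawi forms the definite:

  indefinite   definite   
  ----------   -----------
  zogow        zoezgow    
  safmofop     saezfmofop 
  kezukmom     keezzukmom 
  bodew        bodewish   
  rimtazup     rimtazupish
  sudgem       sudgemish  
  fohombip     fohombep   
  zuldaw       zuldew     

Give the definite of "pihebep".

pihebepish

"pihebep" has last vowel 'e'. The stems whose last vowel is 'e' (bodew → bodewish, sudgem → sudgemish) add -ish.
So pihebep → pihebepish.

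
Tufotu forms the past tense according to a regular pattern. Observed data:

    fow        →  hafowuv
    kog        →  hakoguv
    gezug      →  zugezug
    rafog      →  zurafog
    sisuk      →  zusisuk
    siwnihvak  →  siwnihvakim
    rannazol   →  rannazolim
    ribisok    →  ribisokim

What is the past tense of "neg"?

haneguv

"neg" has 1 vowel. The stems with 1 vowel (fow → hafowuv, kog → hakoguv) add ha- … -uv around the stem.
So neg → haneguv.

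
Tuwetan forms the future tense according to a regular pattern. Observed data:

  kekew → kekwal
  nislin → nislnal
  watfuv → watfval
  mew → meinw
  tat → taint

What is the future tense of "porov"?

porval

kekew and mew both end in -w yet inflect differently (kekwal, meinw), so the final letter is not what conditions the rule; the number of vowels is.
"porov" has 2 vowels. The stems with 2 vowels (kekew → kekwal, nislin → nislnal, watfuv → watfval) delete the last vowel and add -al.
The other pattern: stems with 1 vowel insert -in- after the first vowel.
So porov → porval.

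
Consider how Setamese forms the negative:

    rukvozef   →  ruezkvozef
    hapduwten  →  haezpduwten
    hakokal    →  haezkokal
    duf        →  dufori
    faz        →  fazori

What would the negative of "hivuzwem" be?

duf and rukvozef both end in -f yet inflect differently (dufori, ruezkvozef), so the final letter is not what conditions the rule; the number of vowels is.
"hivuzwem" has 3 vowels. The stems with 3 vowels (hakokal → haezkokal, rukvozef → ruezkvozef, hapduwten → haezpduwten) insert -ez- after the first vowel.
The other pattern: stems with 1 vowel add -ori.
So hivuzwem → hiezvuzwem.

hiezvuzwem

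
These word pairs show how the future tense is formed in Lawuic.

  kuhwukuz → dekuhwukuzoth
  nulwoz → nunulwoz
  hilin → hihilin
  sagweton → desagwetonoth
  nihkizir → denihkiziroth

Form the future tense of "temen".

tetemen

"temen" has 2 vowels. The stems with 2 vowels (nulwoz → nunulwoz, hilin → hihilin) repeat the first consonant+vowel as a prefix.
So temen → tetemen.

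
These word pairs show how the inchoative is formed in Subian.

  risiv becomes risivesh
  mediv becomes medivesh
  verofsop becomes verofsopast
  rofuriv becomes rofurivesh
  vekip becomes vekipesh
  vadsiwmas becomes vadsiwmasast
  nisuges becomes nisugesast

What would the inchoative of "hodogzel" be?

hodogzelast

vekip and verofsop both end in -p yet inflect differently (vekipesh, verofsopast), so the final letter is not what conditions the rule; the last vowel is.
"hodogzel" has last vowel 'e'. The one such stem in the data (nisuges → nisugesast) adds -ast, so the same rule applies.
The other pattern: stems whose last vowel is 'i' add -esh.
So hodogzel → hodogzelast.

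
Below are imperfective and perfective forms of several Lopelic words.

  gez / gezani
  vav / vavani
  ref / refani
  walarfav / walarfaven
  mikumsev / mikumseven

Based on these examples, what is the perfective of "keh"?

kehani

walarfav and vav both end in -v yet inflect differently (walarfaven, vavani), so the final letter is not what conditions the rule; the number of vowels is.
"keh" has 1 vowel. The stems with 1 vowel (gez → gezani, vav → vavani, ref → refani) add -ani.
The other pattern: stems with 3 vowels add -en.
So keh → kehani.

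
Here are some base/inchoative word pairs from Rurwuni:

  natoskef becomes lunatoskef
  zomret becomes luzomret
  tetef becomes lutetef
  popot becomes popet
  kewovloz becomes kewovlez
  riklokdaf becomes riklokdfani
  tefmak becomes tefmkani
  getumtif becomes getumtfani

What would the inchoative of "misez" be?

zomret and popot both end in -t yet inflect differently (luzomret, popet), so the final letter is not what conditions the rule; the last vowel is.
"misez" has last vowel 'e'. The stems whose last vowel is 'e' (natoskef → lunatoskef, zomret → luzomret, tetef → lutetef) add the prefix lu-.
The other patterns: stems whose last vowel is 'o' change the last vowel to 'e'; stems whose last vowel is 'a' or 'i' delete the last vowel and add -ani.
So misez → lumisez.

lumisez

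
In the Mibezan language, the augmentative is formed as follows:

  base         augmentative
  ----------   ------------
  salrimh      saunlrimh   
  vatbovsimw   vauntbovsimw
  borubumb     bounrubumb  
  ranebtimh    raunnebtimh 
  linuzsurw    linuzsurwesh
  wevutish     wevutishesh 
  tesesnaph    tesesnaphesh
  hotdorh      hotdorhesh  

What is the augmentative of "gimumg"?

giunmumg

"gimumg" has second-to-last letter 'm'. The stems whose second-to-last letter is 'm' (salrimh → saunlrimh, vatbovsimw → vauntbovsimw, borubumb → bounrubumb) insert -un- after the first vowel.
The other pattern: stems whose second-to-last letter is 'p', 'r' or 's' add -esh.
So gimumg → giunmumg.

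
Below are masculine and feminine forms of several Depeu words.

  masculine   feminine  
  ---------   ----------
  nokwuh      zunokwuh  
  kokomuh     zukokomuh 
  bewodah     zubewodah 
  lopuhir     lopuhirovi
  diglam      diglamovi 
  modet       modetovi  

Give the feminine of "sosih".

zusosih

bewodah and diglam both have last vowel 'a' yet inflect differently (zubewodah, diglamovi), so the last vowel is not what conditions the rule; the final letter is.
"sosih" ends in -h. The stems ending in -h (nokwuh → zunokwuh, kokomuh → zukokomuh, bewodah → zubewodah) add the prefix zu-.
So sosih → zusosih.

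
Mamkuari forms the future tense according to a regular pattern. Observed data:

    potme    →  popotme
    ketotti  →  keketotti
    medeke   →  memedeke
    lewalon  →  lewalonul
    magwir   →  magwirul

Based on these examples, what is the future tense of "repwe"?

rerepwe

ketotti and magwir both have last vowel 'i' yet inflect differently (keketotti, magwirul), so the last vowel is not what conditions the rule; whether the stem ends in a vowel or a consonant is.
"repwe" ends in a vowel. The stems ending in a vowel (potme → popotme, ketotti → keketotti, medeke → memedeke) repeat the first consonant+vowel as a prefix.
The other pattern: stems ending in a consonant add -ul.
So repwe → rerepwe.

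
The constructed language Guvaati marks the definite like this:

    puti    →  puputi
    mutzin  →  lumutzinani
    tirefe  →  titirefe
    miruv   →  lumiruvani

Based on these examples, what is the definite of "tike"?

puti and mutzin both have last vowel 'i' yet inflect differently (puputi, lumutzinani), so the last vowel is not what conditions the rule; whether the stem ends in a vowel or a consonant is.
"tike" ends in a vowel. The stems ending in a vowel (tirefe → titirefe, puti → puputi) repeat the first consonant+vowel as a prefix.
The other pattern: stems ending in a consonant add lu- … -ani around the stem.
So tike → titike.

titike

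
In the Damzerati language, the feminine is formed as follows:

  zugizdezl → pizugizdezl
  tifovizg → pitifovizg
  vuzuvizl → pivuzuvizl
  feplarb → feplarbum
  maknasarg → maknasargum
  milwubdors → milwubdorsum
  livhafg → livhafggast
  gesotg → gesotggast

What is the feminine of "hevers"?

tifovizg and maknasarg both end in -g yet inflect differently (pitifovizg, maknasargum), so the final letter is not what conditions the rule; the second-to-last letter is.
"hevers" has second-to-last letter 'r'. The stems whose second-to-last letter is 'r' (feplarb → feplarbum, maknasarg → maknasargum, milwubdors → milwubdorsum) add -um.
So hevers → heversum.

heversum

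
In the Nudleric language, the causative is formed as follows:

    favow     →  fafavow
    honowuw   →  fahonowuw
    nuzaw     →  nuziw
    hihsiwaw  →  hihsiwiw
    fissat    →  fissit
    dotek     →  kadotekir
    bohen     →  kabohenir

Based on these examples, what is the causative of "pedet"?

"pedet" has last vowel 'e'. The stems whose last vowel is 'e' (dotek → kadotekir, bohen → kabohenir) add ka- … -ir around the stem.
The other patterns: stems whose last vowel is 'o' or 'u' add the prefix fa-; stems whose last vowel is 'a' change the last vowel to 'i'.
So pedet → kapedetir.

kapedetir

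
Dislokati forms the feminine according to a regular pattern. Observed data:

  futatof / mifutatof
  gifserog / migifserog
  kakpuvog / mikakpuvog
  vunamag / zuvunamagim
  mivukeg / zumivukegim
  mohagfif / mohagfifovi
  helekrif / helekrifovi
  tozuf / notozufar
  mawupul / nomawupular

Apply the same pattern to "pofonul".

nopofonular

"pofonul" has last vowel 'u'. The stems whose last vowel is 'u' (tozuf → notozufar, mawupul → nomawupular) add no- … -ar around the stem.
The other patterns: stems whose last vowel is 'o' add the prefix mi-; stems whose last vowel is 'a' or 'e' add zu- … -im around the stem; stems whose last vowel is 'i' add -ovi.
So pofonul → nopofonular.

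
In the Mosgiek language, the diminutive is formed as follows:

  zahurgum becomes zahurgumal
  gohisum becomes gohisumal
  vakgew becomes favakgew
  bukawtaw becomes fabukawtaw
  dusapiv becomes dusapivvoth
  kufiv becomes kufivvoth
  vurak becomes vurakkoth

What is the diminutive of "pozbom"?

pozbomal

bukawtaw and vurak both have last vowel 'a' yet inflect differently (fabukawtaw, vurakkoth), so the last vowel is not what conditions the rule; the final letter is.
"pozbom" ends in -m. The stems ending in -m (zahurgum → zahurgumal, gohisum → gohisumal) add -al.
The other patterns: stems ending in -w add the prefix fa-; stems ending in -k or -v double the final consonant and add -oth.
So pozbom → pozbomal.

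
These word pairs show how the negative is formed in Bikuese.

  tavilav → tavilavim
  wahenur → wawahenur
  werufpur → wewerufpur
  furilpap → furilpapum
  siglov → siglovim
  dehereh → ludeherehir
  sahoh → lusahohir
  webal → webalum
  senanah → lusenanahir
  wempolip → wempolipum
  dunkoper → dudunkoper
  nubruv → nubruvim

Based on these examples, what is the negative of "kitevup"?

werufpur and nubruv both have last vowel 'u' yet inflect differently (wewerufpur, nubruvim), so the last vowel is not what conditions the rule; the final letter is.
"kitevup" ends in -p. The stems ending in -p (furilpap → furilpapum, wempolip → wempolipum) add -um.
The other patterns: stems ending in -r repeat the first consonant+vowel as a prefix; stems ending in -v add -im; stems ending in -h add lu- … -ir around the stem.
So kitevup → kitevupum.

kitevupum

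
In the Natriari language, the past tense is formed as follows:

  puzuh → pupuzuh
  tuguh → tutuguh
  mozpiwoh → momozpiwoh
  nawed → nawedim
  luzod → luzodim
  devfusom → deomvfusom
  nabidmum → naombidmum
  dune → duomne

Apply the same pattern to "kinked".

mozpiwoh and luzod both have last vowel 'o' yet inflect differently (momozpiwoh, luzodim), so the last vowel is not what conditions the rule; the final letter is.
"kinked" ends in -d. The stems ending in -d (nawed → nawedim, luzod → luzodim) add -im.
The other patterns: stems ending in -h repeat the first consonant+vowel as a prefix; stems ending in -e or -m insert -om- after the first vowel.
So kinked → kinkedim.

kinkedim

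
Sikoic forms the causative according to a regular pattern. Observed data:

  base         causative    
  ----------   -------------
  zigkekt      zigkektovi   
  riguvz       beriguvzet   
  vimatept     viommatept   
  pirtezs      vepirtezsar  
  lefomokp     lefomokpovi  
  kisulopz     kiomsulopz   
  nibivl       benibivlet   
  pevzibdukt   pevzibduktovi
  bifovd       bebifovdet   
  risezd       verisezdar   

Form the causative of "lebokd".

lebokdovi

riguvz and kisulopz both end in -z yet inflect differently (beriguvzet, kiomsulopz), so the final letter is not what conditions the rule; the second-to-last letter is.
"lebokd" has second-to-last letter 'k'. The stems whose second-to-last letter is 'k' (zigkekt → zigkektovi, pevzibdukt → pevzibduktovi, lefomokp → lefomokpovi) add -ovi.
So lebokd → lebokdovi.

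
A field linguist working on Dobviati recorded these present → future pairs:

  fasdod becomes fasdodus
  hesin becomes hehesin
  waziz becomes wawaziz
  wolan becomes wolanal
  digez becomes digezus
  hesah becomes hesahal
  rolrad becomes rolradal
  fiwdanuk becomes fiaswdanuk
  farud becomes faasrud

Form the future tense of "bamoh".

bamohus

hesin and wolan both end in -n yet inflect differently (hehesin, wolanal), so the final letter is not what conditions the rule; the last vowel is.
"bamoh" has last vowel 'o'. The one such stem in the data (fasdod → fasdodus) adds -us, so the same rule applies.
The other patterns: stems whose last vowel is 'i' repeat the first consonant+vowel as a prefix; stems whose last vowel is 'a' add -al; stems whose last vowel is 'u' insert -as- after the first vowel.
So bamoh → bamohus.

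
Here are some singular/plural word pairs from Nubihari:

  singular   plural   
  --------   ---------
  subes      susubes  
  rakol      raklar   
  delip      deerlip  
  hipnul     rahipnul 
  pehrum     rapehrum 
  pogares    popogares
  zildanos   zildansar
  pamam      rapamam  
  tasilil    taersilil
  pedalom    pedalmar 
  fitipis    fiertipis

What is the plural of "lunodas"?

ralunodas

zildanos and subes both end in -s yet inflect differently (zildansar, susubes), so the final letter is not what conditions the rule; the last vowel is.
"lunodas" has last vowel 'a'. The one such stem in the data (pamam → rapamam) adds the prefix ra-, so the same rule applies.
So lunodas → ralunodas.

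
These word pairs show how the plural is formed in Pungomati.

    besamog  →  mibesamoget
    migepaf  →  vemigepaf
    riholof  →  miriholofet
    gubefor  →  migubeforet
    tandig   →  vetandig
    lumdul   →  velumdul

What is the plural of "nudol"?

besamog and tandig both end in -g yet inflect differently (mibesamoget, vetandig), so the final letter is not what conditions the rule; the last vowel is.
"nudol" has last vowel 'o'. The stems whose last vowel is 'o' (gubefor → migubeforet, riholof → miriholofet, besamog → mibesamoget) add mi- … -et around the stem.
The other pattern: stems whose last vowel is 'a', 'i' or 'u' add the prefix ve-.
So nudol → minudolet.

minudolet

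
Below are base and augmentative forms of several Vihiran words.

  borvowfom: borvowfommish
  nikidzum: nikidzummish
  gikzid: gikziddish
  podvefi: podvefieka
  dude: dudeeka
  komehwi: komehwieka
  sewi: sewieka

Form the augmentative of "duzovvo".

"duzovvo" ends in a vowel. The stems ending in a vowel (podvefi → podvefieka, dude → dudeeka, komehwi → komehwieka) add -eka.
So duzovvo → duzovvoeka.

duzovvoeka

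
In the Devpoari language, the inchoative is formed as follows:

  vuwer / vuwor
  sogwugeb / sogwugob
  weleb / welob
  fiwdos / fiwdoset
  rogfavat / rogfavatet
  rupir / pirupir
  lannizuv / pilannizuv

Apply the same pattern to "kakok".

kakoket

vuwer and rupir both end in -r yet inflect differently (vuwor, pirupir), so the final letter is not what conditions the rule; the last vowel is.
"kakok" has last vowel 'o'. The one such stem in the data (fiwdos → fiwdoset) adds -et, so the same rule applies.
So kakok → kakoket.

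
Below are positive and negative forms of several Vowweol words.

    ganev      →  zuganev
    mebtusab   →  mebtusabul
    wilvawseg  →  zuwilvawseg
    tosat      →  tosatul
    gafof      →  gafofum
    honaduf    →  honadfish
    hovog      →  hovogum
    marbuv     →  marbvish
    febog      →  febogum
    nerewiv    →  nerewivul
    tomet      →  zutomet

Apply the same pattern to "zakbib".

"zakbib" has last vowel 'i'. The one such stem in the data (nerewiv → nerewivul) adds -ul, so the same rule applies.
The other patterns: stems whose last vowel is 'e' add the prefix zu-; stems whose last vowel is 'o' add -um; stems whose last vowel is 'u' delete the last vowel and add -ish.
So zakbib → zakbibul.

zakbibul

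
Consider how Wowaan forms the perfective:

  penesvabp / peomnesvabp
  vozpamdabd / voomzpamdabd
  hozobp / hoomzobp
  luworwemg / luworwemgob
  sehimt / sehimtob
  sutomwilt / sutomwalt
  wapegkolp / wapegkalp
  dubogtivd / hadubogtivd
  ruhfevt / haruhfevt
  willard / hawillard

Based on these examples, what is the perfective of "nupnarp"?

hanupnarp

sehimt and sutomwilt both end in -t yet inflect differently (sehimtob, sutomwalt), so the final letter is not what conditions the rule; the second-to-last letter is.
"nupnarp" has second-to-last letter 'r'. The one such stem in the data (willard → hawillard) adds the prefix ha-, so the same rule applies.
So nupnarp → hanupnarp.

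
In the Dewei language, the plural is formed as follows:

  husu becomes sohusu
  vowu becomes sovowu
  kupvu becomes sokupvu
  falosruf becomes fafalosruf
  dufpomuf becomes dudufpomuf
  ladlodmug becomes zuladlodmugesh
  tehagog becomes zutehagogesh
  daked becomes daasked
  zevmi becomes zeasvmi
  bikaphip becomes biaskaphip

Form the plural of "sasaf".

"sasaf" ends in -f. The stems ending in -f (falosruf → fafalosruf, dufpomuf → dudufpomuf) repeat the first consonant+vowel as a prefix.
So sasaf → sasasaf.

sasasaf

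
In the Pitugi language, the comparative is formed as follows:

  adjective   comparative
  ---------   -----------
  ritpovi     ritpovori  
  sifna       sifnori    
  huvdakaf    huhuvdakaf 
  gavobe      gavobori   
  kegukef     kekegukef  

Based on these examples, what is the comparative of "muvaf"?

mumuvaf

sifna and huvdakaf both have last vowel 'a' yet inflect differently (sifnori, huhuvdakaf), so the last vowel is not what conditions the rule; whether the stem ends in a vowel or a consonant is.
"muvaf" ends in a consonant. The stems ending in a consonant (huvdakaf → huhuvdakaf, kegukef → kekegukef) repeat the first consonant+vowel as a prefix.
The other pattern: stems ending in a vowel drop the final letter and add -ori.
So muvaf → mumuvaf.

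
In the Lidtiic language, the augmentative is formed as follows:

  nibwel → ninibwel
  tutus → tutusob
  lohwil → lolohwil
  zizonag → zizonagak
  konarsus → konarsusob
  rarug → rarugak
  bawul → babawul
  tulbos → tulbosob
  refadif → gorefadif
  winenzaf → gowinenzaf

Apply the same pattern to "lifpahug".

tutus and rarug both have last vowel 'u' yet inflect differently (tutusob, rarugak), so the last vowel is not what conditions the rule; the final letter is.
"lifpahug" ends in -g. The stems ending in -g (rarug → rarugak, zizonag → zizonagak) add -ak.
So lifpahug → lifpahugak.

lifpahugak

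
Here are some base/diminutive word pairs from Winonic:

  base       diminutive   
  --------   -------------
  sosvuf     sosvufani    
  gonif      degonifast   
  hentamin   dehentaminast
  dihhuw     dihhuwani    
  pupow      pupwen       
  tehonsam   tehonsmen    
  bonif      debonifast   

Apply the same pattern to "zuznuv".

gonif and sosvuf both end in -f yet inflect differently (degonifast, sosvufani), so the final letter is not what conditions the rule; the last vowel is.
"zuznuv" has last vowel 'u'. The stems whose last vowel is 'u' (sosvuf → sosvufani, dihhuw → dihhuwani) add -ani.
So zuznuv → zuznuvani.

zuznuvani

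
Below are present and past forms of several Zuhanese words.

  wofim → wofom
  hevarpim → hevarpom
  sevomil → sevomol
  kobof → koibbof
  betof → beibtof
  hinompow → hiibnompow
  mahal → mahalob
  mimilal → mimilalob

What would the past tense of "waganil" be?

sevomil and mahal both end in -l yet inflect differently (sevomol, mahalob), so the final letter is not what conditions the rule; the last vowel is.
"waganil" has last vowel 'i'. The stems whose last vowel is 'i' (wofim → wofom, hevarpim → hevarpom, sevomil → sevomol) change the last vowel to 'o'.
The other patterns: stems whose last vowel is 'o' insert -ib- after the first vowel; stems whose last vowel is 'a' add -ob.
So waganil → waganol.

waganol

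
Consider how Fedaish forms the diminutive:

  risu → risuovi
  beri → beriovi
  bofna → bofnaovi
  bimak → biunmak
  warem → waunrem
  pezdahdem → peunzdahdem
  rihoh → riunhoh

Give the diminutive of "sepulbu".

sepulbuovi

"sepulbu" ends in a vowel. The stems ending in a vowel (risu → risuovi, beri → beriovi, bofna → bofnaovi) add -ovi.
The other pattern: stems ending in a consonant insert -un- after the first vowel.
So sepulbu → sepulbuovi.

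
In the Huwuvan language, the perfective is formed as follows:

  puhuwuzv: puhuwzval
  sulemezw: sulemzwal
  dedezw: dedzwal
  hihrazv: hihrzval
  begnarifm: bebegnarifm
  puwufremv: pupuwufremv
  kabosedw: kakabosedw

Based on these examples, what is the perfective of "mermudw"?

"mermudw" has second-to-last letter 'd'. The one such stem in the data (kabosedw → kakabosedw) repeats the first consonant+vowel as a prefix (as do begnarifm, puwufremv), so the same rule applies.
So mermudw → memermudw.

memermudw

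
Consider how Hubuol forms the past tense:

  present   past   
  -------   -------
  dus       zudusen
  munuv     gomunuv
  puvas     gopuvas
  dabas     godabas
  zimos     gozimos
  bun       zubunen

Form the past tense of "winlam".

"winlam" has 2 vowels. The stems with 2 vowels (munuv → gomunuv, dabas → godabas, puvas → gopuvas) add the prefix go-.
The other pattern: stems with 1 vowel add zu- … -en around the stem.
So winlam → gowinlam.

gowinlam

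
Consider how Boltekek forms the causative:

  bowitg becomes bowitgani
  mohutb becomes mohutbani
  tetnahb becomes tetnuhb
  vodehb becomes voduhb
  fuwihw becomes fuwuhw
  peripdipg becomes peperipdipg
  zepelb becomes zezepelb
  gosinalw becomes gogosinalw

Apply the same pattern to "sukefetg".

sukefetgani

mohutb and tetnahb both end in -b yet inflect differently (mohutbani, tetnuhb), so the final letter is not what conditions the rule; the second-to-last letter is.
"sukefetg" has second-to-last letter 't'. The stems whose second-to-last letter is 't' (bowitg → bowitgani, mohutb → mohutbani) add -ani.
The other patterns: stems whose second-to-last letter is 'h' change the last vowel to 'u'; stems whose second-to-last letter is 'l' or 'p' repeat the first consonant+vowel as a prefix.
So sukefetg → sukefetgani.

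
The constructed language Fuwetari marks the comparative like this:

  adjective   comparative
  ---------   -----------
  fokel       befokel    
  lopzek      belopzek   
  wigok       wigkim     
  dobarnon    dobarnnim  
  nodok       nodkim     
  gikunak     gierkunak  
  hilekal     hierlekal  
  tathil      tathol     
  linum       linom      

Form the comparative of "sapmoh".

lopzek and wigok both end in -k yet inflect differently (belopzek, wigkim), so the final letter is not what conditions the rule; the last vowel is.
"sapmoh" has last vowel 'o'. The stems whose last vowel is 'o' (wigok → wigkim, dobarnon → dobarnnim, nodok → nodkim) delete the last vowel and add -im.
The other patterns: stems whose last vowel is 'e' add the prefix be-; stems whose last vowel is 'a' insert -er- after the first vowel; stems whose last vowel is 'i' or 'u' change the last vowel to 'o'.
So sapmoh → sapmhim.

sapmhim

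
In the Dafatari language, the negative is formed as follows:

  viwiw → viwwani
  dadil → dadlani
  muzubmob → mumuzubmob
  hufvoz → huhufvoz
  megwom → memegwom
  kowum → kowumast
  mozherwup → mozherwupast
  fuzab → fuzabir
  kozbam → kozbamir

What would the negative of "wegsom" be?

wewegsom

megwom and kowum both end in -m yet inflect differently (memegwom, kowumast), so the final letter is not what conditions the rule; the last vowel is.
"wegsom" has last vowel 'o'. The stems whose last vowel is 'o' (muzubmob → mumuzubmob, hufvoz → huhufvoz, megwom → memegwom) repeat the first consonant+vowel as a prefix.
So wegsom → wewegsom.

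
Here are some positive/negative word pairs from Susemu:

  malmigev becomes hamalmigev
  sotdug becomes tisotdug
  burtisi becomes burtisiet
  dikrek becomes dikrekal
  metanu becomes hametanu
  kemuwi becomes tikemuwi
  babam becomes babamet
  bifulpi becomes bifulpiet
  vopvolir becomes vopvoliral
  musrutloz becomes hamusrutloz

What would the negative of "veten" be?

kemuwi and bifulpi both end in -i yet inflect differently (tikemuwi, bifulpiet), so the final letter is not what conditions the rule; the first letter is.
"veten" begins with v-. The one such stem in the data (vopvolir → vopvoliral) adds -al, so the same rule applies.
The other patterns: stems beginning with k- or s- add the prefix ti-; stems beginning with b- add -et; stems beginning with m- add the prefix ha-.
So veten → vetenal.

vetenal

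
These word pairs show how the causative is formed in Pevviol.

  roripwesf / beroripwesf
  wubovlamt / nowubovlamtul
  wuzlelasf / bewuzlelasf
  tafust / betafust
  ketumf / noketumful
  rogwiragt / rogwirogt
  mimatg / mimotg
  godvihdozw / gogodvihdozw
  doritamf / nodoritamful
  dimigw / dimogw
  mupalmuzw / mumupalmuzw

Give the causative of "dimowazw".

ketumf and wuzlelasf both end in -f yet inflect differently (noketumful, bewuzlelasf), so the final letter is not what conditions the rule; the second-to-last letter is.
"dimowazw" has second-to-last letter 'z'. The stems whose second-to-last letter is 'z' (mupalmuzw → mumupalmuzw, godvihdozw → gogodvihdozw) repeat the first consonant+vowel as a prefix.
The other patterns: stems whose second-to-last letter is 'm' add no- … -ul around the stem; stems whose second-to-last letter is 's' add the prefix be-; stems whose second-to-last letter is 'g' or 't' change the last vowel to 'o'.
So dimowazw → didimowazw.

didimowazw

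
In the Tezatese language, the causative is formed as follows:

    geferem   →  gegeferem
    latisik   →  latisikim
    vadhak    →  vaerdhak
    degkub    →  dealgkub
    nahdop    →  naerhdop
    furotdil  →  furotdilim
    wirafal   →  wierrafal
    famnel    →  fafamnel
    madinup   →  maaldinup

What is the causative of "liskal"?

furotdil and famnel both end in -l yet inflect differently (furotdilim, fafamnel), so the final letter is not what conditions the rule; the last vowel is.
"liskal" has last vowel 'a'. The stems whose last vowel is 'a' (vadhak → vaerdhak, wirafal → wierrafal) insert -er- after the first vowel.
So liskal → lierskal.

lierskal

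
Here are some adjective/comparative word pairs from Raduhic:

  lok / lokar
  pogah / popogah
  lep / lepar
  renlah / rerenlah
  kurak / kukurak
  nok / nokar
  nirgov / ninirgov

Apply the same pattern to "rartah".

kurak and nok both end in -k yet inflect differently (kukurak, nokar), so the final letter is not what conditions the rule; the number of vowels is.
"rartah" has 2 vowels. The stems with 2 vowels (renlah → rerenlah, kurak → kukurak, pogah → popogah) repeat the first consonant+vowel as a prefix.
The other pattern: stems with 1 vowel add -ar.
So rartah → rarartah.

rarartah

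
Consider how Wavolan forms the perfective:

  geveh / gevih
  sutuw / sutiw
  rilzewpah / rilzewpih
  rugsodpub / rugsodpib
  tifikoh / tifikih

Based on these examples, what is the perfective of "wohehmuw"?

Every pair shown (geveh → gevih, sutuw → sutiw, rilzewpah → rilzewpih, …) follows the same rule: change the last vowel to 'i'.
So wohehmuw → wohehmiw.

wohehmiw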